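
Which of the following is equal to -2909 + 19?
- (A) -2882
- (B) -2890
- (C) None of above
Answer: B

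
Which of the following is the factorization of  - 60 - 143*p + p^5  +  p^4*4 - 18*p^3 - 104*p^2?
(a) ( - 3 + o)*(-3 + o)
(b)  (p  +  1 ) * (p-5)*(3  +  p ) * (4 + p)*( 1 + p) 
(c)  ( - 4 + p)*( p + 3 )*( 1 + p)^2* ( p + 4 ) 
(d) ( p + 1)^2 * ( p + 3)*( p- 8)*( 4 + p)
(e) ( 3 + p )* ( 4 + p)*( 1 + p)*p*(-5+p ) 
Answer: b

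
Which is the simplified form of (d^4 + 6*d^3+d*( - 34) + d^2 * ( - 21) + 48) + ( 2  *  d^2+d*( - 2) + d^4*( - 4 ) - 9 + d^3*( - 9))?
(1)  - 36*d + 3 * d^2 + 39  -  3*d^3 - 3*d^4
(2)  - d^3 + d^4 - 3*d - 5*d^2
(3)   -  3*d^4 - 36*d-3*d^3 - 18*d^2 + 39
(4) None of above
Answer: 4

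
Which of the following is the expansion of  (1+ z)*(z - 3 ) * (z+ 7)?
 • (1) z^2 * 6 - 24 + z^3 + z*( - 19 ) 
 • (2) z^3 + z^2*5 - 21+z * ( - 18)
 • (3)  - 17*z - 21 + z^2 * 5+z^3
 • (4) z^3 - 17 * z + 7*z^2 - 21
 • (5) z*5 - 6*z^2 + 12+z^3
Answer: 3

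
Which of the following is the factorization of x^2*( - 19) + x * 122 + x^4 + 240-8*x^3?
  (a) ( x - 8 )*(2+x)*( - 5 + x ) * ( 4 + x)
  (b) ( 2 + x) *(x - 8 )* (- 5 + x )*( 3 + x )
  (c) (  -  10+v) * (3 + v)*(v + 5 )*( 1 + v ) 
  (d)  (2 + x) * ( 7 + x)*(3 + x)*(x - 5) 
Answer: b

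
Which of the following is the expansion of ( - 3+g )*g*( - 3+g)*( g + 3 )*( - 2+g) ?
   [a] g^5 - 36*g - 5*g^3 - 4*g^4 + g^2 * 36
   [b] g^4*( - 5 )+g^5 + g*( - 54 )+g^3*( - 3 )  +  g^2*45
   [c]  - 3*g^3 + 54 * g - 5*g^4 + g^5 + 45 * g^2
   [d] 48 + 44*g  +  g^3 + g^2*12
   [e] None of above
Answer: b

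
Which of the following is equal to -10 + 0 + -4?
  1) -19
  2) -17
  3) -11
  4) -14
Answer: 4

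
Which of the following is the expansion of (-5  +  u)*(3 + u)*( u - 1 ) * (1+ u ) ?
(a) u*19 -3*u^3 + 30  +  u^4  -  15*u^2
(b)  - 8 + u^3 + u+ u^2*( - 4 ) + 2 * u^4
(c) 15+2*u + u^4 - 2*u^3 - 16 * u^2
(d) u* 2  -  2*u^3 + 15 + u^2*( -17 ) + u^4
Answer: c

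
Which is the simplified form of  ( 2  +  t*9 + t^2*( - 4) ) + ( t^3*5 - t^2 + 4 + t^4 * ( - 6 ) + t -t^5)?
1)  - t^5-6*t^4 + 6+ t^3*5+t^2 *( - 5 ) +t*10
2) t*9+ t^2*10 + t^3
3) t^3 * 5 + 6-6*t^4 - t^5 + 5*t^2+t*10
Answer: 1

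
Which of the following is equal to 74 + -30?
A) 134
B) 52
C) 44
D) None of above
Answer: C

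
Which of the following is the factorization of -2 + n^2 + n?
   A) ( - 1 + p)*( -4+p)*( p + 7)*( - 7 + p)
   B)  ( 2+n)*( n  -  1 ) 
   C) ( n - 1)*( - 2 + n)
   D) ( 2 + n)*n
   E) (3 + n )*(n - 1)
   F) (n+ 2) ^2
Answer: B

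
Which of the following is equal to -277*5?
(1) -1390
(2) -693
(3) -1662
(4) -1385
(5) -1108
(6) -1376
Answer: 4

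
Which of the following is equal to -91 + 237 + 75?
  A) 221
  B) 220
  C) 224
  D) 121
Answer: A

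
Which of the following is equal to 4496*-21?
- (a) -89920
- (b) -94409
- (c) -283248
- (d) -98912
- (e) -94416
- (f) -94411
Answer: e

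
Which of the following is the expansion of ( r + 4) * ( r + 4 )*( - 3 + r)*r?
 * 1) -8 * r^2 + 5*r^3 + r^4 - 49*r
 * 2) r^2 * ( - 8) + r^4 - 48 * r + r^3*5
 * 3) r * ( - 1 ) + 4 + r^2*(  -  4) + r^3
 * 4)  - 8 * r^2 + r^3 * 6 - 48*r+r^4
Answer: 2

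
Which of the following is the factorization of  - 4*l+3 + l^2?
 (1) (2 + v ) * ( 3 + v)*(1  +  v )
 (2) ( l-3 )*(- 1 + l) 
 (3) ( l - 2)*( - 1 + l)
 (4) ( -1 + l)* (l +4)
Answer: 2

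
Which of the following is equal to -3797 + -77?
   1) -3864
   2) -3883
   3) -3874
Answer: 3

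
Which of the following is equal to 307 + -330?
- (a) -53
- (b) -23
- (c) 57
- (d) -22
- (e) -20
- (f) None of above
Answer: b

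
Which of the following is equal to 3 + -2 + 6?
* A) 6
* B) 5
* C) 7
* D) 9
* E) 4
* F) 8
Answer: C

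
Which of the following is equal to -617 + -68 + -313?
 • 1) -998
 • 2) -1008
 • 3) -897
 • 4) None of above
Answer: 1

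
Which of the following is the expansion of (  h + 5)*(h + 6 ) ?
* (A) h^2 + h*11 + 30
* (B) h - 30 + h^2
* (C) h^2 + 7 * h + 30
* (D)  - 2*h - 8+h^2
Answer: A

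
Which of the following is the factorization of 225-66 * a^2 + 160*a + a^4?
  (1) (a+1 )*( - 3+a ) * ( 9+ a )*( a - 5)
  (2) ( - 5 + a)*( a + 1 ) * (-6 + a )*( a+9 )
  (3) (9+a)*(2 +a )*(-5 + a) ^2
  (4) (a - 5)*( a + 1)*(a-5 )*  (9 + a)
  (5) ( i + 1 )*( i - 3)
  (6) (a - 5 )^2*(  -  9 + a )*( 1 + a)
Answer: 4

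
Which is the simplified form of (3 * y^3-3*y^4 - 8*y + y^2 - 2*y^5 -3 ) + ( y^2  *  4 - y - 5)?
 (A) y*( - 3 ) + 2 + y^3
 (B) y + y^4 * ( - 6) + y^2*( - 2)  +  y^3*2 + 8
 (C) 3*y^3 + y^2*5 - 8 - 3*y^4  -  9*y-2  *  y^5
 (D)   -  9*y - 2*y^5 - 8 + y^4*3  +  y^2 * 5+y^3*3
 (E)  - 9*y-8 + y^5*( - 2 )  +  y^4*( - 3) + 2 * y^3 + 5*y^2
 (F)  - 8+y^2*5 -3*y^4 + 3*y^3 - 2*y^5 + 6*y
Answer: C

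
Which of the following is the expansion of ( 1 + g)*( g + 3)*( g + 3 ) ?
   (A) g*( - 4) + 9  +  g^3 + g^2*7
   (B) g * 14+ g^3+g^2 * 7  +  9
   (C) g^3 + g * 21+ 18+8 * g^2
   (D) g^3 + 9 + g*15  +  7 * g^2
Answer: D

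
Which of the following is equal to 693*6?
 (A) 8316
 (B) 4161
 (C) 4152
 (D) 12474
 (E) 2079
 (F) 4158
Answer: F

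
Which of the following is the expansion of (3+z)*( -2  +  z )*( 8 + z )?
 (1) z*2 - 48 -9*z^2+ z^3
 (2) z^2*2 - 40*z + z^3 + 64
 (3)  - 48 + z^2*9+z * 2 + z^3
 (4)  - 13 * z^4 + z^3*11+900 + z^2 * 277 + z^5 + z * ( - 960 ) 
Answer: 3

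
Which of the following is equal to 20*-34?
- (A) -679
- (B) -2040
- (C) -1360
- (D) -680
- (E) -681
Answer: D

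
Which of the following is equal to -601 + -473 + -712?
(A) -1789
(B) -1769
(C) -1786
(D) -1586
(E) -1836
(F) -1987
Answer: C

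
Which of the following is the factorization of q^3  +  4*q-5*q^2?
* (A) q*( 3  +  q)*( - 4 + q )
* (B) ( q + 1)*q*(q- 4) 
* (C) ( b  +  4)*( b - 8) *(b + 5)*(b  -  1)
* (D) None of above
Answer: D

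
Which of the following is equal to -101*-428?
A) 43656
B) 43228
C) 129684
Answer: B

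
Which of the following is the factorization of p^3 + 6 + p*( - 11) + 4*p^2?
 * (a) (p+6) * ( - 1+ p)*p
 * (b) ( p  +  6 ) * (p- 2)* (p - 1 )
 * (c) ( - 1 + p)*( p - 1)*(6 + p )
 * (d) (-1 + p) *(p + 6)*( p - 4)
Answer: c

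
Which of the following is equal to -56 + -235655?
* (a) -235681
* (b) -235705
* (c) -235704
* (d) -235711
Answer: d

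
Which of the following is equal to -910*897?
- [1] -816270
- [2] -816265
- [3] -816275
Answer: 1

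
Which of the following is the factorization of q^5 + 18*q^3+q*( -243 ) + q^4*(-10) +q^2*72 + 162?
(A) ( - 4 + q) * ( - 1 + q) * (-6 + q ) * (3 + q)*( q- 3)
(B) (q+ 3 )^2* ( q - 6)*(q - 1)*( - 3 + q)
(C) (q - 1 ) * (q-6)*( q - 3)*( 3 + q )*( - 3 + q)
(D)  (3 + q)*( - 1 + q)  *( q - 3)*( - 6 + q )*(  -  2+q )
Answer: C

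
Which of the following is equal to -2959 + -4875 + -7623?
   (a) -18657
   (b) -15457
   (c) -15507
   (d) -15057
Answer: b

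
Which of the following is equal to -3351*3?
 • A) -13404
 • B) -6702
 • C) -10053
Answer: C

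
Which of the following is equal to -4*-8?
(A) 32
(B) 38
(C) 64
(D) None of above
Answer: A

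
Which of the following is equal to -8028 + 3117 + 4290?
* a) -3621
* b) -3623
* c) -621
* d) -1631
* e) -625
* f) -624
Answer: c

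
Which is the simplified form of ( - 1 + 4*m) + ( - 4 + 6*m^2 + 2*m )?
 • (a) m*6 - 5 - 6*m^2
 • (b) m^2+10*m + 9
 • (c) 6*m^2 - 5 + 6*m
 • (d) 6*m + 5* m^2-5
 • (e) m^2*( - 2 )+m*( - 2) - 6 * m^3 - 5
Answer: c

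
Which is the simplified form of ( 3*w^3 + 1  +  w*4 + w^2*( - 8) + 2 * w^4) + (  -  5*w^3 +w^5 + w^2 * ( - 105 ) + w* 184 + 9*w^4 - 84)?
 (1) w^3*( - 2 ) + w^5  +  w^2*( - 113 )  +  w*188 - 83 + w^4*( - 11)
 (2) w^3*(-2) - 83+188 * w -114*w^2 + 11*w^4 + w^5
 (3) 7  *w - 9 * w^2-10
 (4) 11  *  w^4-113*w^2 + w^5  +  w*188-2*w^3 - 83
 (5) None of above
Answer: 4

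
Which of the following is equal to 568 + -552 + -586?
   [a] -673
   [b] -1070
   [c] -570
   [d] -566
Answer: c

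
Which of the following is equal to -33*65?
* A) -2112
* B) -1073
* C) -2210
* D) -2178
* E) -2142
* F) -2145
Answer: F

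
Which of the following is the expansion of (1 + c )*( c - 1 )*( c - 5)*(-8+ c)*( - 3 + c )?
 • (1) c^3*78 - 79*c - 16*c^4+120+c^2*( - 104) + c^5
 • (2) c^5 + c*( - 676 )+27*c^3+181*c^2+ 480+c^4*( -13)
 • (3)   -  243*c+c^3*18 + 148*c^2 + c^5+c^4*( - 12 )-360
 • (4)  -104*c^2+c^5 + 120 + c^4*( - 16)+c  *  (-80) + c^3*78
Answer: 1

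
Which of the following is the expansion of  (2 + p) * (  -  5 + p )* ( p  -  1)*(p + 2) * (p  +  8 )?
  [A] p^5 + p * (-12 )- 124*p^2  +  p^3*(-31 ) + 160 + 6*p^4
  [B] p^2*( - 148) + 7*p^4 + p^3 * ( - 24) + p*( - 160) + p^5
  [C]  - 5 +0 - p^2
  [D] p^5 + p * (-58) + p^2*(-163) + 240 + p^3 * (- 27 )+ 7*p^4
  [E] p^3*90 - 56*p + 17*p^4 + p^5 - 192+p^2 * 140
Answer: A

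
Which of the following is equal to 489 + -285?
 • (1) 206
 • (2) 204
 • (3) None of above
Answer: 2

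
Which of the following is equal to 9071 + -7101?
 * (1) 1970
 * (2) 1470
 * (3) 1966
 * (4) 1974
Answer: 1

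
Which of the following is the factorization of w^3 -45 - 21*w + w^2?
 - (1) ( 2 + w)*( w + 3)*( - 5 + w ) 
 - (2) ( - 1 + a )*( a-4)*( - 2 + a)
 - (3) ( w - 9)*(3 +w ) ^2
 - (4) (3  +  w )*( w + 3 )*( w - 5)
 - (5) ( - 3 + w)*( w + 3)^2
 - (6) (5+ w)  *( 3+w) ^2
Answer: 4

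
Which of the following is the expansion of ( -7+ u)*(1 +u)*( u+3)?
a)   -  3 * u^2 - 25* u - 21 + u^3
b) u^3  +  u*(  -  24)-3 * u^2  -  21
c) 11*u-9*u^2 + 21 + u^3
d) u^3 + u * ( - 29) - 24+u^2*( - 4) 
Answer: a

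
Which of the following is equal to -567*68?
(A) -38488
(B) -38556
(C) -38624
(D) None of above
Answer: B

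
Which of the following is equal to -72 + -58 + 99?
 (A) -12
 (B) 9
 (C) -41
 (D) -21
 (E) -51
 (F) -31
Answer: F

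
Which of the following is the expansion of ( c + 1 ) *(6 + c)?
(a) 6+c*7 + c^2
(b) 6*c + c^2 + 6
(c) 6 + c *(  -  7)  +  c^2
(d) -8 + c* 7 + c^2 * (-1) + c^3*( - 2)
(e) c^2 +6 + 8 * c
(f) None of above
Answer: a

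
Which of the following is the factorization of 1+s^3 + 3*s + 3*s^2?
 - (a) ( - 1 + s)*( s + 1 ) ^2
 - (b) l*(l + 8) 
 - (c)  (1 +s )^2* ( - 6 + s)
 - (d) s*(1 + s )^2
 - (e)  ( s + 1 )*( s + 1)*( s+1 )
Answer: e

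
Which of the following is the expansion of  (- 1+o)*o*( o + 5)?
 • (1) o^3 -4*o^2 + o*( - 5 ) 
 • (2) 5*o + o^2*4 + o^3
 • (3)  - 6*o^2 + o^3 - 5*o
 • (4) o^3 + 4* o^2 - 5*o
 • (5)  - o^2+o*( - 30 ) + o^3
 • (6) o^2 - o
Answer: 4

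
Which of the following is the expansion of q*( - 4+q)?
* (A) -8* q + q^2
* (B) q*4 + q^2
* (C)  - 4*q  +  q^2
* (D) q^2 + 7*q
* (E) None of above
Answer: C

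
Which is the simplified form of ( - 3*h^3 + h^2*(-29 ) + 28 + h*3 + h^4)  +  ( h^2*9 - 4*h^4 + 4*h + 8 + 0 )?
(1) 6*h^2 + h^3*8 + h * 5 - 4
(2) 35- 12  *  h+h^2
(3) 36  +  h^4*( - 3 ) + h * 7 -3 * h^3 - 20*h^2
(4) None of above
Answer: 3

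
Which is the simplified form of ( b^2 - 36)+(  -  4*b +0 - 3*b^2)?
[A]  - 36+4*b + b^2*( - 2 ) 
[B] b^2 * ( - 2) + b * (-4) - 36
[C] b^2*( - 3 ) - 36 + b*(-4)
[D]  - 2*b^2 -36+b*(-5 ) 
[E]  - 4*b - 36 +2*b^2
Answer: B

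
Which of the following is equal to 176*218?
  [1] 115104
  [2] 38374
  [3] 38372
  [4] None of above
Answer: 4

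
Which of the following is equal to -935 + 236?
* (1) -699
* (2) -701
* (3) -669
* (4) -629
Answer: 1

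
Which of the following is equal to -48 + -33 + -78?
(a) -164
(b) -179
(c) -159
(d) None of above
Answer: c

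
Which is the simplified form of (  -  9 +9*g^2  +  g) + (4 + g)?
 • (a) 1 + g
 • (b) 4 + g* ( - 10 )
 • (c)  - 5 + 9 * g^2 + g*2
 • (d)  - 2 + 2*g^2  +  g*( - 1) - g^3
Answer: c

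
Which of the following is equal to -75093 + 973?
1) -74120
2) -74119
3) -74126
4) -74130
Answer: 1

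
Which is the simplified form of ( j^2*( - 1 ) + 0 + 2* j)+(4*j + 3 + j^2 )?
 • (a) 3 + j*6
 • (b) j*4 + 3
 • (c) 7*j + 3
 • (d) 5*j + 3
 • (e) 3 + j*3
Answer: a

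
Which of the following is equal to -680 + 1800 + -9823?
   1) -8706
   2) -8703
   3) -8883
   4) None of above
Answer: 2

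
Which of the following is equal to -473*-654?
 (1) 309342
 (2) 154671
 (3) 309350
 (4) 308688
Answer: 1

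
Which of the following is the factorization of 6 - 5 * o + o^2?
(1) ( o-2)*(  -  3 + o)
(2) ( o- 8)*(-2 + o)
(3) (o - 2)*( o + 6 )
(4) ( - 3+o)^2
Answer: 1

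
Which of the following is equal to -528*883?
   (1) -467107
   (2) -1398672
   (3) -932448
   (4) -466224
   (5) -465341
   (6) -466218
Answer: 4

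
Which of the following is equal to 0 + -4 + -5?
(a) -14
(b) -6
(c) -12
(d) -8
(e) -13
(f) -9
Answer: f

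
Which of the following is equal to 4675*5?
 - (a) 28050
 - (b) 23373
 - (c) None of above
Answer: c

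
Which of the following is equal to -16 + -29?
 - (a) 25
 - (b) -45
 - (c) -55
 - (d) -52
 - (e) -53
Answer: b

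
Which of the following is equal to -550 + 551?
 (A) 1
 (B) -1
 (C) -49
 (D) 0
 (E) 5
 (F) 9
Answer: A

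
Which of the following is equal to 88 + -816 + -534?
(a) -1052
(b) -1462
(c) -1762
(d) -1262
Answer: d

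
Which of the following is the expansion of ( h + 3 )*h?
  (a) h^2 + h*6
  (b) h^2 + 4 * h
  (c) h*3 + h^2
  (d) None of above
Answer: c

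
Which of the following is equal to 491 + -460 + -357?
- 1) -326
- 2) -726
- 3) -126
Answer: 1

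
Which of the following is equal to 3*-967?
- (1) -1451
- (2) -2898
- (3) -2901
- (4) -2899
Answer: 3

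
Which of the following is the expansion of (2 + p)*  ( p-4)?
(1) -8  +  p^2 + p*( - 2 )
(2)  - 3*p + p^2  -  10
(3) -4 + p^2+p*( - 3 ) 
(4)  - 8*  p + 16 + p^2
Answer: 1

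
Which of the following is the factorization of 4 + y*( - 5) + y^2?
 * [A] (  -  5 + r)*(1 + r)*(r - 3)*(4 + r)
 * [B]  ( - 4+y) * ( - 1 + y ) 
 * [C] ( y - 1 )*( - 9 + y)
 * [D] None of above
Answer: B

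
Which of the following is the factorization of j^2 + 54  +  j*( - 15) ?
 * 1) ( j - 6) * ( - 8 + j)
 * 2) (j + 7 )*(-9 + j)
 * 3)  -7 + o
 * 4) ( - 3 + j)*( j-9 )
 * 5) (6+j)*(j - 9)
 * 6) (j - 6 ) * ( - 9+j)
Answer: 6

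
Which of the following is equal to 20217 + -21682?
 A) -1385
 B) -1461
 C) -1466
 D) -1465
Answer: D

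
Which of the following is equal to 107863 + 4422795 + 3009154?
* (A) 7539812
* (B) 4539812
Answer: A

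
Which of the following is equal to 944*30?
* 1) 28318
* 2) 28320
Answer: 2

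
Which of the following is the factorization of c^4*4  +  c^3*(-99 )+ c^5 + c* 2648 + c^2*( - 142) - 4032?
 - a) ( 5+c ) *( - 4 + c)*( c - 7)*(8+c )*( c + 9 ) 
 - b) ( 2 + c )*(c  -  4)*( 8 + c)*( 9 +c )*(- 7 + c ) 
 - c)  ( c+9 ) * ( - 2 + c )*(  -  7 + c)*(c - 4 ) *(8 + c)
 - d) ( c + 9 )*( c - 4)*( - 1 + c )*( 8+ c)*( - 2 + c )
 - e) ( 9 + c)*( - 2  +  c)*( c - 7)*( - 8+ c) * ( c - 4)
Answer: c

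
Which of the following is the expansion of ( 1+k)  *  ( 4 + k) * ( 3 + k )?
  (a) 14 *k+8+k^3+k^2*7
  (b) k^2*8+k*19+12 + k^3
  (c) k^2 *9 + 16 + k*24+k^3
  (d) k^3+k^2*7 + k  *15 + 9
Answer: b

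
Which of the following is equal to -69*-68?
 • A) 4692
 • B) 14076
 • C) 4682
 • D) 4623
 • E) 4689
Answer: A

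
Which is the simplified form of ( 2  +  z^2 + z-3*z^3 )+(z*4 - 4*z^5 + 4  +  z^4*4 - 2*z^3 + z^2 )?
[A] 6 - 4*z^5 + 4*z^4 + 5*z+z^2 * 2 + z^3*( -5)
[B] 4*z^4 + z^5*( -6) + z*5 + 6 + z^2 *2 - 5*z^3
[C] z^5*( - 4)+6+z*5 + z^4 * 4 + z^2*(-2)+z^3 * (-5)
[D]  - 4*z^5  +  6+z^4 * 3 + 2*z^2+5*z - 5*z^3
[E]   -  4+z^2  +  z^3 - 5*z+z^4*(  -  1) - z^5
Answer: A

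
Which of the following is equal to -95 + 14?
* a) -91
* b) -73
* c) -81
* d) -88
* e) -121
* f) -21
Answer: c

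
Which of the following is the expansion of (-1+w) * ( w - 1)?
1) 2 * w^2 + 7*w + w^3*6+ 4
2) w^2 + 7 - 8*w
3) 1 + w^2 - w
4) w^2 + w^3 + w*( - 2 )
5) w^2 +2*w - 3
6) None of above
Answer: 6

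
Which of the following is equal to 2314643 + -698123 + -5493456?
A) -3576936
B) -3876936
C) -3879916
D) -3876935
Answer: B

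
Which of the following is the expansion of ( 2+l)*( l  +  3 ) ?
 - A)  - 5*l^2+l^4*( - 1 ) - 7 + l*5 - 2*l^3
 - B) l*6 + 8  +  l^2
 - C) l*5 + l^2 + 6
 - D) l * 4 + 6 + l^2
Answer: C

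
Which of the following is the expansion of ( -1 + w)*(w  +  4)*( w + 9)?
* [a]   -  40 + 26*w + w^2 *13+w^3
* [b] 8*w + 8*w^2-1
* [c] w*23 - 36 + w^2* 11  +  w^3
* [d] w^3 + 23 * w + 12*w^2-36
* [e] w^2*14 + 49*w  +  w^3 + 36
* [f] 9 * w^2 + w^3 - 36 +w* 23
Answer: d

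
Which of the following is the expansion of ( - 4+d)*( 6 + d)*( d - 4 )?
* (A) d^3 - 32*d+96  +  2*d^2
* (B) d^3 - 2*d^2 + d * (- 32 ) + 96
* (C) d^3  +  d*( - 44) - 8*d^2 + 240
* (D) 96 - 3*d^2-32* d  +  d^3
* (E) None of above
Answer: B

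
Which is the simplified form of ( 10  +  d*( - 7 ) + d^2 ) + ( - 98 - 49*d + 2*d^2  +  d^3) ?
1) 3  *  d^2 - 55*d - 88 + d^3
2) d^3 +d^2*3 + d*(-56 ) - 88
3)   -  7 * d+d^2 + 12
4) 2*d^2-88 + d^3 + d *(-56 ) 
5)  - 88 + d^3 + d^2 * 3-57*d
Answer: 2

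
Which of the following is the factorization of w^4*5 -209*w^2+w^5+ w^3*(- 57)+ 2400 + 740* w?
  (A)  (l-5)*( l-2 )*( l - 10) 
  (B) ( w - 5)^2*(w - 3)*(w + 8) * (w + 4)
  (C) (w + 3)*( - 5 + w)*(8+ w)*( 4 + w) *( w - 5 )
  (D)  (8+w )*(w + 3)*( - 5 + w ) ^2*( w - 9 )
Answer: C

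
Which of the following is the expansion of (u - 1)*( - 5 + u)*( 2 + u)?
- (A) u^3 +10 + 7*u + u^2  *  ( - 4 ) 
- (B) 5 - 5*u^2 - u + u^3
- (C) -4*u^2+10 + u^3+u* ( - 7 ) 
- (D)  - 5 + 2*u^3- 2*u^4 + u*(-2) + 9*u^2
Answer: C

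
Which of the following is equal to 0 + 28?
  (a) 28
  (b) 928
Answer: a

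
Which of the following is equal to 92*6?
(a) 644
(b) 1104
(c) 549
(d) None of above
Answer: d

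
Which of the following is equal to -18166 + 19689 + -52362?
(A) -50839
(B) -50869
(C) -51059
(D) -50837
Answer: A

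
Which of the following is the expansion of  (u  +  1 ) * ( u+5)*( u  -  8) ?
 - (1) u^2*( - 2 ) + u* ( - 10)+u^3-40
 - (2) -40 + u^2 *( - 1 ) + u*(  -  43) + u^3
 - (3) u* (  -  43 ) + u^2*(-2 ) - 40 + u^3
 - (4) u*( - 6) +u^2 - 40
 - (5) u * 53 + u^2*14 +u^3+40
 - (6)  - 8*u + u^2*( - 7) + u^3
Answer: 3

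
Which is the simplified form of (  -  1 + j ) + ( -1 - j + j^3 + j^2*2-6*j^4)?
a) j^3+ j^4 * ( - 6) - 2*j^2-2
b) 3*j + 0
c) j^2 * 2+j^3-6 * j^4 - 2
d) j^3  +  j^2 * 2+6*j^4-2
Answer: c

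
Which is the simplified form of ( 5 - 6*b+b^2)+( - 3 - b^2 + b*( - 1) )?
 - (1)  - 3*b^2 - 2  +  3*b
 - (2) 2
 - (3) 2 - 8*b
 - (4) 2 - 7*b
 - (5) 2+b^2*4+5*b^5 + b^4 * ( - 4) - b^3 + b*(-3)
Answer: 4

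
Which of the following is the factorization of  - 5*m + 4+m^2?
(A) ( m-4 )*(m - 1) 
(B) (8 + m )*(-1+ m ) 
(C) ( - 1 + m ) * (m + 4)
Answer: A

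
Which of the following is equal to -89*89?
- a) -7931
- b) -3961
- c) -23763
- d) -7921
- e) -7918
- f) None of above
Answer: d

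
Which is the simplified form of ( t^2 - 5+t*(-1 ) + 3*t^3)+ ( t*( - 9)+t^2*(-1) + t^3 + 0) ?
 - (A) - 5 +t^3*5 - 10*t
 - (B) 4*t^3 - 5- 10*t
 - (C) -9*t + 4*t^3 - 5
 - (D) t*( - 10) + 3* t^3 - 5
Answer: B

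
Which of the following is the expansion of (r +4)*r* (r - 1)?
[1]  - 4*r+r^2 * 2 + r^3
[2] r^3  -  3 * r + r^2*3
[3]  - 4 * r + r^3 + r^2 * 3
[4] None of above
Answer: 3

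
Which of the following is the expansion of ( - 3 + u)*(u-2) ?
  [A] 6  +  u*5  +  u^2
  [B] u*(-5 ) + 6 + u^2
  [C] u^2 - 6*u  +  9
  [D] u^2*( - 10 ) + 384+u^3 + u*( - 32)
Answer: B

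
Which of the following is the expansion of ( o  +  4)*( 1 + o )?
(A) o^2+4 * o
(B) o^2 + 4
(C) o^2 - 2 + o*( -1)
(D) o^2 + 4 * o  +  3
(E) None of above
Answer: E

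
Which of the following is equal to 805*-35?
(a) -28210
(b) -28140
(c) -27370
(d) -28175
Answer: d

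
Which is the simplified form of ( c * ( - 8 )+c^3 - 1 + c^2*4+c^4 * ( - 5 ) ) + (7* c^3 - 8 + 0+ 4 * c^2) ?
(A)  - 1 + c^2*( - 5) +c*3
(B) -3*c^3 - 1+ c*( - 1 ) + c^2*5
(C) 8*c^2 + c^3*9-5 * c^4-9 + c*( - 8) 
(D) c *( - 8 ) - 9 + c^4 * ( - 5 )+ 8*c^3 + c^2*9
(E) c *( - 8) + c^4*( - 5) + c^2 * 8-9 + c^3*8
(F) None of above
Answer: E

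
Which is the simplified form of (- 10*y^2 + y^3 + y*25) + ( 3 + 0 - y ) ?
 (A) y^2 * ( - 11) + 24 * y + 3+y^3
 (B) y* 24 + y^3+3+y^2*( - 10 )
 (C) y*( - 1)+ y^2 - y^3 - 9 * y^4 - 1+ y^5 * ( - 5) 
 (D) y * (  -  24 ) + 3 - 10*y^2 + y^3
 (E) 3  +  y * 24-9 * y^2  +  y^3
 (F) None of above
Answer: B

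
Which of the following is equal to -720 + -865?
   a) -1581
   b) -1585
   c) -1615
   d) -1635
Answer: b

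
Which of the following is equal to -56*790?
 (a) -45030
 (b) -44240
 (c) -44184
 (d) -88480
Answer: b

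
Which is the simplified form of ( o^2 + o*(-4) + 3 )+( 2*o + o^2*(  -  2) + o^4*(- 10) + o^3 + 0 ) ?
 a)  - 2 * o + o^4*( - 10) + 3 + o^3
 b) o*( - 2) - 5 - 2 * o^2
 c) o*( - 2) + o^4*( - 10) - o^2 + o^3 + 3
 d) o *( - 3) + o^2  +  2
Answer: c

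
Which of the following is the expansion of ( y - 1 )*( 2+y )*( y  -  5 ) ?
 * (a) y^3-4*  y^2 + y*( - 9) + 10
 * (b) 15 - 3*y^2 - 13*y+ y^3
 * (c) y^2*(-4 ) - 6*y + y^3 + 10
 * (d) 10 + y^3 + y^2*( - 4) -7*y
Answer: d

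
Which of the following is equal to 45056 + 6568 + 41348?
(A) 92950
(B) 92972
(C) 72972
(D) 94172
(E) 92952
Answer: B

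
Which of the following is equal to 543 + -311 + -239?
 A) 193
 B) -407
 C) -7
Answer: C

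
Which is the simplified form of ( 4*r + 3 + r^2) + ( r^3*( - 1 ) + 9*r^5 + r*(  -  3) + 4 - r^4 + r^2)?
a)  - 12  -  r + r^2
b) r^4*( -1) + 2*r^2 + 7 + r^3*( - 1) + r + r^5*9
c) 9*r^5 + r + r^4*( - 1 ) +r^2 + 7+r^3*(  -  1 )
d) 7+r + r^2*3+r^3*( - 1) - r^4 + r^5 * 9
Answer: b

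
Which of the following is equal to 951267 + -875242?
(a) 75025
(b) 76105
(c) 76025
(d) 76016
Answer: c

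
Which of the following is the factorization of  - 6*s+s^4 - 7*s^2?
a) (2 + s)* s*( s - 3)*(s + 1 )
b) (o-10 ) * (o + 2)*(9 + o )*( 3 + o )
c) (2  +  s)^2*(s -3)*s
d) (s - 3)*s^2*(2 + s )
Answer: a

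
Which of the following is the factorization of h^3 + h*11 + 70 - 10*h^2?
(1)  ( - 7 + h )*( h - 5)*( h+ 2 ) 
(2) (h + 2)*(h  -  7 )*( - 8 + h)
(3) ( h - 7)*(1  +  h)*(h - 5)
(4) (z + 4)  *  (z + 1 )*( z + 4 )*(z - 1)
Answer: 1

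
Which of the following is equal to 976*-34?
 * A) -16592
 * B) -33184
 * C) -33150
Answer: B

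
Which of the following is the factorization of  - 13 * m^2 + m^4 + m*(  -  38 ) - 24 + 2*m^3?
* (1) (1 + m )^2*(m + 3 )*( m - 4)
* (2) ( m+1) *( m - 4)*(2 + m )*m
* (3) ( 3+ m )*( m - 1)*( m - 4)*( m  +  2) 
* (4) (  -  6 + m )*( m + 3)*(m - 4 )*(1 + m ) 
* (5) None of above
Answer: 5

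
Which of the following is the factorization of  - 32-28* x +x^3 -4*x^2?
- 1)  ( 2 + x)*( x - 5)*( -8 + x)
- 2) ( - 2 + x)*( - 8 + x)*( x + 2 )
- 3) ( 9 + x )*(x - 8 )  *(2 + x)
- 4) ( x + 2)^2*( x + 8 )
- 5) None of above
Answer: 5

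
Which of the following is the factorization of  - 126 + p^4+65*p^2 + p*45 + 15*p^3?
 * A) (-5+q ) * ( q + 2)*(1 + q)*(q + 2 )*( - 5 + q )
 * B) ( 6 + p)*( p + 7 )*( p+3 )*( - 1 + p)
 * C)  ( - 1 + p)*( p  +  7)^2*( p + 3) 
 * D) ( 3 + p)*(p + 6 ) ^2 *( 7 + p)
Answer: B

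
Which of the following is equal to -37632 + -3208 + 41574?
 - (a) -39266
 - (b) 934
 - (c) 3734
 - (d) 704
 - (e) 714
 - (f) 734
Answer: f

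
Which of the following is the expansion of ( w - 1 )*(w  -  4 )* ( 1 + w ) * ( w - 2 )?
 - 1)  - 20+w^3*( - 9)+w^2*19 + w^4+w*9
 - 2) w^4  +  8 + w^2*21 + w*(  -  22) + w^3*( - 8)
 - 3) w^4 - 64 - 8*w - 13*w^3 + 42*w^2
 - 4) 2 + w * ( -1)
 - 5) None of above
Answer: 5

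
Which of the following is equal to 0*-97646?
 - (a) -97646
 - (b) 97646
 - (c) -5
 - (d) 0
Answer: d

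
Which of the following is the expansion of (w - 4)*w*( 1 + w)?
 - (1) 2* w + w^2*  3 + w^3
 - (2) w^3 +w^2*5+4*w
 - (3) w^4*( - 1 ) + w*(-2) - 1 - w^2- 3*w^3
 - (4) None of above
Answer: 4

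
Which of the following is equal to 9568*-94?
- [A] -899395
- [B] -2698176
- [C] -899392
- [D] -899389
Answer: C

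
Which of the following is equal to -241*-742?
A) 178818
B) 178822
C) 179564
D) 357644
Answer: B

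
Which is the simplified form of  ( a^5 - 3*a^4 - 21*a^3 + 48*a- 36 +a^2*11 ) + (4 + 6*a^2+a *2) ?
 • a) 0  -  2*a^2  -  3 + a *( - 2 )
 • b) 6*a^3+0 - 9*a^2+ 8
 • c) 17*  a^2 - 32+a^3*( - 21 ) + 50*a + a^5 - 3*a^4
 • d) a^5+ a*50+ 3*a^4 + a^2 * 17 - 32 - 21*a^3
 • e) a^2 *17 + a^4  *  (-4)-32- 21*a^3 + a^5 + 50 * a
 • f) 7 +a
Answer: c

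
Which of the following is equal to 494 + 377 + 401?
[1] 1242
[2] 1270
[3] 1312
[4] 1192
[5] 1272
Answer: 5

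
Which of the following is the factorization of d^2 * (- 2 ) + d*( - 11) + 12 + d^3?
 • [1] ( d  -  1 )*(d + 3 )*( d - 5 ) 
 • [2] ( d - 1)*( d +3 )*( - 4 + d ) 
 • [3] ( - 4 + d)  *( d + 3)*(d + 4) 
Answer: 2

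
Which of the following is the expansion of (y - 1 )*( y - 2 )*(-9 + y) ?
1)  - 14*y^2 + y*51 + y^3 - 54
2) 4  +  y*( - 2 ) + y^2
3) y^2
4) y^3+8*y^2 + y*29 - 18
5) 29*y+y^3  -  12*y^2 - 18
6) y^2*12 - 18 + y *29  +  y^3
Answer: 5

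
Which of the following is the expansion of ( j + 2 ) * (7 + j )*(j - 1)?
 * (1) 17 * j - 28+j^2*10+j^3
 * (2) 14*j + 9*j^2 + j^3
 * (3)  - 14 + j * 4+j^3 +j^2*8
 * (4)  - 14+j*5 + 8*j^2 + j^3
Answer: 4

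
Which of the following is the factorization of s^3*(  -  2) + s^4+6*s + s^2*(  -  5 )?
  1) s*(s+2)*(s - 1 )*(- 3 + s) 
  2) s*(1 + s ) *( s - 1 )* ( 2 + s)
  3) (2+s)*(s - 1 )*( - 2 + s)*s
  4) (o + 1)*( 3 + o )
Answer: 1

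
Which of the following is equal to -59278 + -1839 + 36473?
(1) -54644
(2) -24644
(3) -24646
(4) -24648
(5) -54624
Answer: 2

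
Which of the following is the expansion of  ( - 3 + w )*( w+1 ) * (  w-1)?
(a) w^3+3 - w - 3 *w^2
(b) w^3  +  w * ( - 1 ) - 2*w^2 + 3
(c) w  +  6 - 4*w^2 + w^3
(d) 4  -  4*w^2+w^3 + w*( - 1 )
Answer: a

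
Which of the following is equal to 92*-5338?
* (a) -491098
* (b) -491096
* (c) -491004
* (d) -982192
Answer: b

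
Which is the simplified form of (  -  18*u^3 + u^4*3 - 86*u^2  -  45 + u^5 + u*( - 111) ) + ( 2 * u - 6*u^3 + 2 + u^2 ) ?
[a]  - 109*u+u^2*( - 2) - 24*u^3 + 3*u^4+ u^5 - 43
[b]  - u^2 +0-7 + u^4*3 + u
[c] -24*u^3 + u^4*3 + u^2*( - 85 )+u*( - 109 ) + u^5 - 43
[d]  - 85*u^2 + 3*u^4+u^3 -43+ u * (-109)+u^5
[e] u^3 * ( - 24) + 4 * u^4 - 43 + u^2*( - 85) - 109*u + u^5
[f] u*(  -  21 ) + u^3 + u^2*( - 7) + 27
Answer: c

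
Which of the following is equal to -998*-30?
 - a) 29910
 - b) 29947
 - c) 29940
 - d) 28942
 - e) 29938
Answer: c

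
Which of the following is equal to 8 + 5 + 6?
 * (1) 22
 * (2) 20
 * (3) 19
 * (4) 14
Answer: 3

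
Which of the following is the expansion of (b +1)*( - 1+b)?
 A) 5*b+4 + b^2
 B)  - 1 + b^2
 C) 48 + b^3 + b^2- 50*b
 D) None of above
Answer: B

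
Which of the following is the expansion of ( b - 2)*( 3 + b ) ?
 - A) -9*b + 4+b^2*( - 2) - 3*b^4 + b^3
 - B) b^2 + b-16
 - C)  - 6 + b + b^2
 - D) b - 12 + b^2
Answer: C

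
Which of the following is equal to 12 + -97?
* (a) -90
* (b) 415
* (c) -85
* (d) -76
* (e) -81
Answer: c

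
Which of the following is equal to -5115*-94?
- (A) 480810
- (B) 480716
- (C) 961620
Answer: A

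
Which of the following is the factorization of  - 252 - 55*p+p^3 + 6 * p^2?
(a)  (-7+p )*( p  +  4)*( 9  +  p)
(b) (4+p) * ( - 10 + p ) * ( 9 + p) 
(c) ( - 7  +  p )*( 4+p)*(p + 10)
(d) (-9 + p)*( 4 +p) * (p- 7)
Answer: a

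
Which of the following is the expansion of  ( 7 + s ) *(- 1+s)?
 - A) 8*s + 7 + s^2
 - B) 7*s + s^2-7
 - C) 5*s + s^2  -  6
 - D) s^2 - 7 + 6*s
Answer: D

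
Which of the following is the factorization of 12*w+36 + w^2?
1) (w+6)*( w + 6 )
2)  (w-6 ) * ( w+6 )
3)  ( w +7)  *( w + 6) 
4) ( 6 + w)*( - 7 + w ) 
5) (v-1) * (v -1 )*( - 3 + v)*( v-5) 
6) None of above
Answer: 1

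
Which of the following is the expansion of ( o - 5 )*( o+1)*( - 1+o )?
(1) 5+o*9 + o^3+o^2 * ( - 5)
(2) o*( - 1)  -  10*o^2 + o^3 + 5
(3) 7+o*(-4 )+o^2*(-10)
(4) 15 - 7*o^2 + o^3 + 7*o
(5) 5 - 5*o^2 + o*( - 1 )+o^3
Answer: 5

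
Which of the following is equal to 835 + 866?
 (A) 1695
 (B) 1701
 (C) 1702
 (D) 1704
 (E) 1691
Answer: B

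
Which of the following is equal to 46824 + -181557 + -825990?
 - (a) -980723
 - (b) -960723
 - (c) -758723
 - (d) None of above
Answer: b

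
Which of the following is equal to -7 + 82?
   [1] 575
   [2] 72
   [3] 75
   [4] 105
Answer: 3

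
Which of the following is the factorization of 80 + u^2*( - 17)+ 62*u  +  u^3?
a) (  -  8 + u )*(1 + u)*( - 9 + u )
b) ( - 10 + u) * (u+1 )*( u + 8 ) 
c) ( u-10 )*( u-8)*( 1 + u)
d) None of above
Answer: c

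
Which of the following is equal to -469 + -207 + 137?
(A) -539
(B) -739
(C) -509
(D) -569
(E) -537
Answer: A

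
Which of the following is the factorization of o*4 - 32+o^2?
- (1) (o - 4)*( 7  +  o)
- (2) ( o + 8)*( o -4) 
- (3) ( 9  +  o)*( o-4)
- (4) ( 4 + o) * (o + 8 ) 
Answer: 2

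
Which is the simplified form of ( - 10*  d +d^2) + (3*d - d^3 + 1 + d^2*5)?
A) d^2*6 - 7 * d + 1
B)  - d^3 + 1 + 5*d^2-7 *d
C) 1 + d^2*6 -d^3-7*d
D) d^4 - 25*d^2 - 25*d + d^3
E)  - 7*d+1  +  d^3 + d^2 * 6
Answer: C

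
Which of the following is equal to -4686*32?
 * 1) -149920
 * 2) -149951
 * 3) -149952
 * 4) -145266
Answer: 3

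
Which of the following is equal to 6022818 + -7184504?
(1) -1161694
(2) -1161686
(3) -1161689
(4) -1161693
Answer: 2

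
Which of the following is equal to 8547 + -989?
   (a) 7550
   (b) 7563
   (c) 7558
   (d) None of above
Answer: c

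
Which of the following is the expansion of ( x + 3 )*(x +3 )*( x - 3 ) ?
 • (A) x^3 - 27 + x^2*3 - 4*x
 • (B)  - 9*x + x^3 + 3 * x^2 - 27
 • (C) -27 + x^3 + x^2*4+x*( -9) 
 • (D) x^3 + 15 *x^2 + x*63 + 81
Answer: B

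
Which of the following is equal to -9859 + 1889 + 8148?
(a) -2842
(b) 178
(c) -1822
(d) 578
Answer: b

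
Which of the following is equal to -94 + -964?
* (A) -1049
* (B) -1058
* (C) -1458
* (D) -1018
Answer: B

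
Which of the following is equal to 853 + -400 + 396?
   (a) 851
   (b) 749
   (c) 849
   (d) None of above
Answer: c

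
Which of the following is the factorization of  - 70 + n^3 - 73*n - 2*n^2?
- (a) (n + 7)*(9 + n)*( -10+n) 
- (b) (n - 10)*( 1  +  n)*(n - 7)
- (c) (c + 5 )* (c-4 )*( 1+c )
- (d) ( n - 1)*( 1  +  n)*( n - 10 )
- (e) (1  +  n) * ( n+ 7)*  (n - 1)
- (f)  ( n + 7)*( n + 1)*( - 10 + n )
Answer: f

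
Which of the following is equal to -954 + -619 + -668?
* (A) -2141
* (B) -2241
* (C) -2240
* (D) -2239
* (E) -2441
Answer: B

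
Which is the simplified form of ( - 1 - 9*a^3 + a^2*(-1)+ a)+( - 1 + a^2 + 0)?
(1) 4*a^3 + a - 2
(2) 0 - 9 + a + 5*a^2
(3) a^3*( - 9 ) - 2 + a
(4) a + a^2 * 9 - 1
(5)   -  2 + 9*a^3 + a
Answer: 3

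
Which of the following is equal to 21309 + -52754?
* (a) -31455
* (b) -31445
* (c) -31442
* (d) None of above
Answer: b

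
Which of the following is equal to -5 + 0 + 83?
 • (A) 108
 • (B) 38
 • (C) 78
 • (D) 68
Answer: C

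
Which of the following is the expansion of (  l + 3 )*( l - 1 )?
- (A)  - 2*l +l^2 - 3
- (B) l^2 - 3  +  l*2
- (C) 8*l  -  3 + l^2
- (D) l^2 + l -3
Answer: B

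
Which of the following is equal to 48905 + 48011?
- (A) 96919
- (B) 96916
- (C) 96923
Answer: B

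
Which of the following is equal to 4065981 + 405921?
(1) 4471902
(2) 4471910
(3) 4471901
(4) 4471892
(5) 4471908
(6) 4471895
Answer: 1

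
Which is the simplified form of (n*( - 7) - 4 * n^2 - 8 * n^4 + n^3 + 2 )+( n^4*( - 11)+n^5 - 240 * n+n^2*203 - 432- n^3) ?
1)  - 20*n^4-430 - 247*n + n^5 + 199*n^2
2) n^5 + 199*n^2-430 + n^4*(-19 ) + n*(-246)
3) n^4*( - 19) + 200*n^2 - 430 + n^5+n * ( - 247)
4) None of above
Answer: 4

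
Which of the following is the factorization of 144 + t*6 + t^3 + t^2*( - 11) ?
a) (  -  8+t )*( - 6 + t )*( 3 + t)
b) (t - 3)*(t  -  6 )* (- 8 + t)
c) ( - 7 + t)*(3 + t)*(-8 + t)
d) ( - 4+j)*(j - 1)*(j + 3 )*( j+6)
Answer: a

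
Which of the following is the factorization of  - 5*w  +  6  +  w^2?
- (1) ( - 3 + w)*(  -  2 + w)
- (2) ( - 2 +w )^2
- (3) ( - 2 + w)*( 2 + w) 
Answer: 1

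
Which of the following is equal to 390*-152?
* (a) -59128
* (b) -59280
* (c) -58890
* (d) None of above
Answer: b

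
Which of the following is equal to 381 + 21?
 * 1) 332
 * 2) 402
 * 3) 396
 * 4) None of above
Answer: 2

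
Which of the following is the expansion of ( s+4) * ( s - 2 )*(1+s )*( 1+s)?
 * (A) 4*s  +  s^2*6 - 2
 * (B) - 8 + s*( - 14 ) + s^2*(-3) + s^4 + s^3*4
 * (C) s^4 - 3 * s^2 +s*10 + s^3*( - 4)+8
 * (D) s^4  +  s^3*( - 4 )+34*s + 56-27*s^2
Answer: B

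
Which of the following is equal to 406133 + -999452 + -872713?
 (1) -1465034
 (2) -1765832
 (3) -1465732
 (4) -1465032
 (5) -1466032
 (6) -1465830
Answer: 5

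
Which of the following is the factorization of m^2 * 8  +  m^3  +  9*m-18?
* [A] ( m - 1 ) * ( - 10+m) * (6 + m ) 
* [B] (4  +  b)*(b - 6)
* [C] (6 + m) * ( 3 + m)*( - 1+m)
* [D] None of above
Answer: C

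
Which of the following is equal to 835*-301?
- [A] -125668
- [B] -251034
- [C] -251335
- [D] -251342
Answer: C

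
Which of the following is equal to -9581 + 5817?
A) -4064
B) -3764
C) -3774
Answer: B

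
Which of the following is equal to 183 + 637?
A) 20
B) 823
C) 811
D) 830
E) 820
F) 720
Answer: E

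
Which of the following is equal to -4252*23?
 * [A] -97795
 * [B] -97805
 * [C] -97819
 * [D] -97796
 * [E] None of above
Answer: D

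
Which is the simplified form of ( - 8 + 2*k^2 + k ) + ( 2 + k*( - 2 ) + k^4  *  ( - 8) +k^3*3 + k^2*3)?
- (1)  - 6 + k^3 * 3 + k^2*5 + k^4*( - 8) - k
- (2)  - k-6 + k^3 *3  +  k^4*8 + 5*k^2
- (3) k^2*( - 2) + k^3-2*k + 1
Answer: 1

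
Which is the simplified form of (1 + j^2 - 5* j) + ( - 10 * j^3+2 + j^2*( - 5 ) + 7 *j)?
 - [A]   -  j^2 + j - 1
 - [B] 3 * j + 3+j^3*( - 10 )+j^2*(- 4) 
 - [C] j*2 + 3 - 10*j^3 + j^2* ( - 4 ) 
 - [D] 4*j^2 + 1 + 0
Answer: C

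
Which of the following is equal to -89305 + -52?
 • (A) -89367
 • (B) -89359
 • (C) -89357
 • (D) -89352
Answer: C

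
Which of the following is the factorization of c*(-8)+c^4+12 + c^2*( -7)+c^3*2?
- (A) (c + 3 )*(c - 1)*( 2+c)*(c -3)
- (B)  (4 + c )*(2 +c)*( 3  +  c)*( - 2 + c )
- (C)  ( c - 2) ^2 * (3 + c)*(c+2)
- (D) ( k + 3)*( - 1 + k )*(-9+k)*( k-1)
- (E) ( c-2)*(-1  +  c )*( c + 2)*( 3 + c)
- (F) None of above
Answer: E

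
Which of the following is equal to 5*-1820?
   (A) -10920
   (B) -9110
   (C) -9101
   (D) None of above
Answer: D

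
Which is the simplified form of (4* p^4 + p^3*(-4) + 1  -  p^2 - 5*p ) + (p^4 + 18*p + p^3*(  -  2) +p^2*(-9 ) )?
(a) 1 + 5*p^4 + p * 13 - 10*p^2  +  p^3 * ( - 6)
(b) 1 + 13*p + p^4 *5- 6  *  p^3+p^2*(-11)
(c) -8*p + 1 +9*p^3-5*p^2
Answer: a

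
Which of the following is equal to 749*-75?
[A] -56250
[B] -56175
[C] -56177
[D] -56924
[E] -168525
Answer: B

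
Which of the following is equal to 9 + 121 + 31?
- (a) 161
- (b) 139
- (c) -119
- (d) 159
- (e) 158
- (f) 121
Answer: a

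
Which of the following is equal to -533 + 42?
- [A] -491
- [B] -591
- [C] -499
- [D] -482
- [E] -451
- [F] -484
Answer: A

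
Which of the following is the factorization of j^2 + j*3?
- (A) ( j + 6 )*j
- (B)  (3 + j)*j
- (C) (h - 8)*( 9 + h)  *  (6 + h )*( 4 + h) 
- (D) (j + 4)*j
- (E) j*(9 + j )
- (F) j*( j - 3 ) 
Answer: B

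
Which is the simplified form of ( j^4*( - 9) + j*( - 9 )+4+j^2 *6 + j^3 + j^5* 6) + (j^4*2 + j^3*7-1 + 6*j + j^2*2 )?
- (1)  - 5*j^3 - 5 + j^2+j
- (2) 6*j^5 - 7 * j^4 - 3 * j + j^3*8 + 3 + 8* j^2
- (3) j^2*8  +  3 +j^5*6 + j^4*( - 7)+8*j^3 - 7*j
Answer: 2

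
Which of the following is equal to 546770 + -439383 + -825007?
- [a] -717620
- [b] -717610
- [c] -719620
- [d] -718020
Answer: a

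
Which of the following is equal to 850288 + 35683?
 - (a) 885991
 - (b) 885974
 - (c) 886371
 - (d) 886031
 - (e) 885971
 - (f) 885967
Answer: e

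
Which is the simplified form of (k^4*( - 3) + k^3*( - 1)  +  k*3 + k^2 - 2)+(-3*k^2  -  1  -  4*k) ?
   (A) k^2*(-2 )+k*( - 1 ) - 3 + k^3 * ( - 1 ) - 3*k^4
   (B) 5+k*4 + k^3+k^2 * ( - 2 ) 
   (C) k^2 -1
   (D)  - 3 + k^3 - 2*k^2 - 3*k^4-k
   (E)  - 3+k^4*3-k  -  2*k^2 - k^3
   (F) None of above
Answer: A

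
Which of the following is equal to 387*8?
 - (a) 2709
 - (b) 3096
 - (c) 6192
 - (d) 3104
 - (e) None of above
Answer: b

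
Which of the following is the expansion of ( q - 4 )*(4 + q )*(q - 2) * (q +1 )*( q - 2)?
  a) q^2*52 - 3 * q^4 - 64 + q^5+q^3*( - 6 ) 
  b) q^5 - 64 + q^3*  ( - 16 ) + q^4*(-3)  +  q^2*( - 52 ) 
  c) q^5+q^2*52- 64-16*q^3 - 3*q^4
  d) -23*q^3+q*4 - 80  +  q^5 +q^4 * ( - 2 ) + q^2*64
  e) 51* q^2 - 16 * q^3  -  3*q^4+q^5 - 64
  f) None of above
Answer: c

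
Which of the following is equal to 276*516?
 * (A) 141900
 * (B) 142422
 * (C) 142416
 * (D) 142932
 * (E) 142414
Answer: C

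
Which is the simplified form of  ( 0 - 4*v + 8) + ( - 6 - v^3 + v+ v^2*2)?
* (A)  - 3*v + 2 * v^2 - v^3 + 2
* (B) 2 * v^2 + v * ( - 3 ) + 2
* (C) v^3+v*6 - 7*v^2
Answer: A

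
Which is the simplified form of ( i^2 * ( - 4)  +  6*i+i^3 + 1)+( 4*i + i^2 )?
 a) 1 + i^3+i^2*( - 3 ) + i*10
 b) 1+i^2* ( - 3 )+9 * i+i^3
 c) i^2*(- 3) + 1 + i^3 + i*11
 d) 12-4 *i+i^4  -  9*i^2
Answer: a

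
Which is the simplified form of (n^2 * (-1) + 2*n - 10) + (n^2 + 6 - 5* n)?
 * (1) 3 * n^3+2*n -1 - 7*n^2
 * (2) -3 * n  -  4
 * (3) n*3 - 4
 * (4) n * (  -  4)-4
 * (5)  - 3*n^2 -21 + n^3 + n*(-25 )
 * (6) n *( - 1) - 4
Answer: 2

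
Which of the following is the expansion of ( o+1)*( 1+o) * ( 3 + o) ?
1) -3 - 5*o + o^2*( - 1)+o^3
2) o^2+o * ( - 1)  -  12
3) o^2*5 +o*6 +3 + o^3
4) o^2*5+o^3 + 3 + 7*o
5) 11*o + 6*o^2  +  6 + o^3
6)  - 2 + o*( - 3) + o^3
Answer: 4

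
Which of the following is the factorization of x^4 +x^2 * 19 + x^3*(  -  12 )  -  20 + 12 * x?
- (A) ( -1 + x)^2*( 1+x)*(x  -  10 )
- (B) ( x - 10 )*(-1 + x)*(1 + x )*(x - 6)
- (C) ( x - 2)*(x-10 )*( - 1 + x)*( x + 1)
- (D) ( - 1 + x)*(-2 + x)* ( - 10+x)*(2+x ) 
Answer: C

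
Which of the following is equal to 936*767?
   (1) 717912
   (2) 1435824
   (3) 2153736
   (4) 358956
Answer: 1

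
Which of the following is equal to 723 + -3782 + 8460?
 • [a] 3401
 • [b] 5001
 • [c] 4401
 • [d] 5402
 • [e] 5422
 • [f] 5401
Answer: f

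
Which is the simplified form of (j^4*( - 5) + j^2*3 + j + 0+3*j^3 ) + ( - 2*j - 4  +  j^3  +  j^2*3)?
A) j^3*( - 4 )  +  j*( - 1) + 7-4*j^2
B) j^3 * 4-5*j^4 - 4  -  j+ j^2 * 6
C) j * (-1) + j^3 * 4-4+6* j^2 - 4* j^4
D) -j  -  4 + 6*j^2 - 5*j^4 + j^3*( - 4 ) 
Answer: B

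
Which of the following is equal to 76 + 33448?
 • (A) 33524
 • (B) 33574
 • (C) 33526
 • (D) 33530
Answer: A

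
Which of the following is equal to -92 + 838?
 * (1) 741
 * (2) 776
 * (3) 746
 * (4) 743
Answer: 3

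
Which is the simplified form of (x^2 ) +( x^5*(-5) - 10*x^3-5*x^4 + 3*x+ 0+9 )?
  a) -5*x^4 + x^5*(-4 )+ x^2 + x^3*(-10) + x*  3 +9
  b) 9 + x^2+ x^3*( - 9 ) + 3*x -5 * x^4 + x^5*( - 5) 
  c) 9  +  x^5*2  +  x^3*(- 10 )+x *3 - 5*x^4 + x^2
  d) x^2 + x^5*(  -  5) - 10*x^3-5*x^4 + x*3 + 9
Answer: d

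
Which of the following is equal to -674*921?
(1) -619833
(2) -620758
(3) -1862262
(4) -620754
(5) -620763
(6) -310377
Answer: 4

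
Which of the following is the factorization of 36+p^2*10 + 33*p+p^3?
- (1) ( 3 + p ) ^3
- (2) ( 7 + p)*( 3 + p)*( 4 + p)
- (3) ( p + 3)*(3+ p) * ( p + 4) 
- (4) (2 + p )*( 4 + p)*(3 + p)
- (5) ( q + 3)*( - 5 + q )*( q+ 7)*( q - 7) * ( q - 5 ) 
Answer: 3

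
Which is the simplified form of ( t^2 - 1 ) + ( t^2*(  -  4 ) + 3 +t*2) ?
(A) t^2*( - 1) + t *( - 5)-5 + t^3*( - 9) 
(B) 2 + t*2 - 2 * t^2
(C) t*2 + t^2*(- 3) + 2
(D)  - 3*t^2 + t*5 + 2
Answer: C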